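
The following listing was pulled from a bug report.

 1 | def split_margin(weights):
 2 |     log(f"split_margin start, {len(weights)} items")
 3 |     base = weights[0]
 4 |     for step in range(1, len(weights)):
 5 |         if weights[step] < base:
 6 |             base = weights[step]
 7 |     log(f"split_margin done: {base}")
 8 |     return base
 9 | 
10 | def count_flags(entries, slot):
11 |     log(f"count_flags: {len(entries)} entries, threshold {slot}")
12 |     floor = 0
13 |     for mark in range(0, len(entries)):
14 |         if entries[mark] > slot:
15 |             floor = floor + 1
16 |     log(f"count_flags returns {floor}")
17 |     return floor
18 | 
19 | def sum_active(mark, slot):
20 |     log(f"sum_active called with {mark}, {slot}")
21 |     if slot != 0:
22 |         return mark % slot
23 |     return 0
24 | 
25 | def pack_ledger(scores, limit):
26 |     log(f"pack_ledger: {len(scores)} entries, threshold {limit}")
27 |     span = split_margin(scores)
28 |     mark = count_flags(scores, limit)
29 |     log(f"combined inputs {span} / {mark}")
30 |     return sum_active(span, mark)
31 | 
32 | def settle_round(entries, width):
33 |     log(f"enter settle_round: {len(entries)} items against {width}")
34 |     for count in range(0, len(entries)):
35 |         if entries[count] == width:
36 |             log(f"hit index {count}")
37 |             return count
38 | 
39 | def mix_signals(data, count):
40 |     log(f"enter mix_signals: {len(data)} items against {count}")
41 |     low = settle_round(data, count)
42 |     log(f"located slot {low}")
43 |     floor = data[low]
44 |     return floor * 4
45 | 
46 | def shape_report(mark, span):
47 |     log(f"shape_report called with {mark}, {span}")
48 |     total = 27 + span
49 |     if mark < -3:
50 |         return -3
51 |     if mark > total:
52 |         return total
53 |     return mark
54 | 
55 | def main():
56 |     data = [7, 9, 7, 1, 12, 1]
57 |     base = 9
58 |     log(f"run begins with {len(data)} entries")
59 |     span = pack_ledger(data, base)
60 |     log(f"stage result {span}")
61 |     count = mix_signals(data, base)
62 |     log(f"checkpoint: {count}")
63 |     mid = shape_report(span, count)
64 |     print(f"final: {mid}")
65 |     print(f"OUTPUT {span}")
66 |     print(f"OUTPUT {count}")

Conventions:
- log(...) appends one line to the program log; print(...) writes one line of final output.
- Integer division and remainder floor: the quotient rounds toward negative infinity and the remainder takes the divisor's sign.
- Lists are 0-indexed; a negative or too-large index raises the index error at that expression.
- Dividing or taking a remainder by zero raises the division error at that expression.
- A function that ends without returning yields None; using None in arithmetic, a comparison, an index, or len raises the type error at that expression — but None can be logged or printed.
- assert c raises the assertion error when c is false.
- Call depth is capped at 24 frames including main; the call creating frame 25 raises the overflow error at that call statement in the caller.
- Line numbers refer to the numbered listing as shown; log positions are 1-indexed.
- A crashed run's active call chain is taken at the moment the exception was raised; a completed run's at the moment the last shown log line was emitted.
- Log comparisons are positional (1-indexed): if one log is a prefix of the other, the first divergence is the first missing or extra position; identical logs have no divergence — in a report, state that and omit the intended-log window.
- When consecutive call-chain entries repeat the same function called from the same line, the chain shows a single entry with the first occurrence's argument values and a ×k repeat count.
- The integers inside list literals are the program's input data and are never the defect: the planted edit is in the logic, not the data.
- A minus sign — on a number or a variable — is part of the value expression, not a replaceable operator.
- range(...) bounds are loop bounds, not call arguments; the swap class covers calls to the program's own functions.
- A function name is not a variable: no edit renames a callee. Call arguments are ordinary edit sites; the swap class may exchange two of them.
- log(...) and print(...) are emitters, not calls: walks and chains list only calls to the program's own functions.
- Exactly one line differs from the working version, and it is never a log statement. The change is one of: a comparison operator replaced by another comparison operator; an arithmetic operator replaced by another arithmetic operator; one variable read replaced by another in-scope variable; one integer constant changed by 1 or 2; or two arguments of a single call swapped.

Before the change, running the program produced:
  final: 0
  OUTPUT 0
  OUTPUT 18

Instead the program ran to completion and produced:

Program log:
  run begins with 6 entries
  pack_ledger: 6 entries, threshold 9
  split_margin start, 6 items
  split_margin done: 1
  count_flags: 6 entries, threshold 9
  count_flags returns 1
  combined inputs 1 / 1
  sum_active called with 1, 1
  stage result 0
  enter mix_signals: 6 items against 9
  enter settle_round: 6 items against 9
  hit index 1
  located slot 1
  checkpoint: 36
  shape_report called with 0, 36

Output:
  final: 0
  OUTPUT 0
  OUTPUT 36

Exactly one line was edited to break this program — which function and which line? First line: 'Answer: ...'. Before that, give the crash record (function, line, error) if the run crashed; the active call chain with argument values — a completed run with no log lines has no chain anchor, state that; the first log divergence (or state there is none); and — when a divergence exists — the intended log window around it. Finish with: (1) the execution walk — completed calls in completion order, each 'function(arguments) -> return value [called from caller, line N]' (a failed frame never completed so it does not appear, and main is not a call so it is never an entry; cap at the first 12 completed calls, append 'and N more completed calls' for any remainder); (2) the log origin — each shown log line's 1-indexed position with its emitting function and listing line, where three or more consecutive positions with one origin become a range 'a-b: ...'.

Answer: the defect is in mix_signals at line 44.
Key fact: The log first diverges at position 14: the faulty run prints 'checkpoint: 36' where the working version prints 'checkpoint: 18'.
Call chain: main -> shape_report(0, 36) (called at line 63).
First divergence: position 14 — the shown line 'checkpoint: 36' should read 'checkpoint: 18'.
Intended log window:
  12: hit index 1
  13: located slot 1
  14: checkpoint: 18
  15: shape_report called with 0, 18
Execution walk:
  split_margin([7, 9, 7, 1, 12, 1]) -> 1  [called from pack_ledger, line 27]
  count_flags([7, 9, 7, 1, 12, 1], 9) -> 1  [called from pack_ledger, line 28]
  sum_active(1, 1) -> 0  [called from pack_ledger, line 30]
  pack_ledger([7, 9, 7, 1, 12, 1], 9) -> 0  [called from main, line 59]
  settle_round([7, 9, 7, 1, 12, 1], 9) -> 1  [called from mix_signals, line 41]
  mix_signals([7, 9, 7, 1, 12, 1], 9) -> 36  [called from main, line 61]
  shape_report(0, 36) -> 0  [called from main, line 63]
Log origin:
  1 — main, line 58
  2 — pack_ledger, line 26
  3 — split_margin, line 2
  4 — split_margin, line 7
  5 — count_flags, line 11
  6 — count_flags, line 16
  7 — pack_ledger, line 29
  8 — sum_active, line 20
  9 — main, line 60
  10 — mix_signals, line 40
  11 — settle_round, line 33
  12 — settle_round, line 36
  13 — mix_signals, line 42
  14 — main, line 62
  15 — shape_report, line 47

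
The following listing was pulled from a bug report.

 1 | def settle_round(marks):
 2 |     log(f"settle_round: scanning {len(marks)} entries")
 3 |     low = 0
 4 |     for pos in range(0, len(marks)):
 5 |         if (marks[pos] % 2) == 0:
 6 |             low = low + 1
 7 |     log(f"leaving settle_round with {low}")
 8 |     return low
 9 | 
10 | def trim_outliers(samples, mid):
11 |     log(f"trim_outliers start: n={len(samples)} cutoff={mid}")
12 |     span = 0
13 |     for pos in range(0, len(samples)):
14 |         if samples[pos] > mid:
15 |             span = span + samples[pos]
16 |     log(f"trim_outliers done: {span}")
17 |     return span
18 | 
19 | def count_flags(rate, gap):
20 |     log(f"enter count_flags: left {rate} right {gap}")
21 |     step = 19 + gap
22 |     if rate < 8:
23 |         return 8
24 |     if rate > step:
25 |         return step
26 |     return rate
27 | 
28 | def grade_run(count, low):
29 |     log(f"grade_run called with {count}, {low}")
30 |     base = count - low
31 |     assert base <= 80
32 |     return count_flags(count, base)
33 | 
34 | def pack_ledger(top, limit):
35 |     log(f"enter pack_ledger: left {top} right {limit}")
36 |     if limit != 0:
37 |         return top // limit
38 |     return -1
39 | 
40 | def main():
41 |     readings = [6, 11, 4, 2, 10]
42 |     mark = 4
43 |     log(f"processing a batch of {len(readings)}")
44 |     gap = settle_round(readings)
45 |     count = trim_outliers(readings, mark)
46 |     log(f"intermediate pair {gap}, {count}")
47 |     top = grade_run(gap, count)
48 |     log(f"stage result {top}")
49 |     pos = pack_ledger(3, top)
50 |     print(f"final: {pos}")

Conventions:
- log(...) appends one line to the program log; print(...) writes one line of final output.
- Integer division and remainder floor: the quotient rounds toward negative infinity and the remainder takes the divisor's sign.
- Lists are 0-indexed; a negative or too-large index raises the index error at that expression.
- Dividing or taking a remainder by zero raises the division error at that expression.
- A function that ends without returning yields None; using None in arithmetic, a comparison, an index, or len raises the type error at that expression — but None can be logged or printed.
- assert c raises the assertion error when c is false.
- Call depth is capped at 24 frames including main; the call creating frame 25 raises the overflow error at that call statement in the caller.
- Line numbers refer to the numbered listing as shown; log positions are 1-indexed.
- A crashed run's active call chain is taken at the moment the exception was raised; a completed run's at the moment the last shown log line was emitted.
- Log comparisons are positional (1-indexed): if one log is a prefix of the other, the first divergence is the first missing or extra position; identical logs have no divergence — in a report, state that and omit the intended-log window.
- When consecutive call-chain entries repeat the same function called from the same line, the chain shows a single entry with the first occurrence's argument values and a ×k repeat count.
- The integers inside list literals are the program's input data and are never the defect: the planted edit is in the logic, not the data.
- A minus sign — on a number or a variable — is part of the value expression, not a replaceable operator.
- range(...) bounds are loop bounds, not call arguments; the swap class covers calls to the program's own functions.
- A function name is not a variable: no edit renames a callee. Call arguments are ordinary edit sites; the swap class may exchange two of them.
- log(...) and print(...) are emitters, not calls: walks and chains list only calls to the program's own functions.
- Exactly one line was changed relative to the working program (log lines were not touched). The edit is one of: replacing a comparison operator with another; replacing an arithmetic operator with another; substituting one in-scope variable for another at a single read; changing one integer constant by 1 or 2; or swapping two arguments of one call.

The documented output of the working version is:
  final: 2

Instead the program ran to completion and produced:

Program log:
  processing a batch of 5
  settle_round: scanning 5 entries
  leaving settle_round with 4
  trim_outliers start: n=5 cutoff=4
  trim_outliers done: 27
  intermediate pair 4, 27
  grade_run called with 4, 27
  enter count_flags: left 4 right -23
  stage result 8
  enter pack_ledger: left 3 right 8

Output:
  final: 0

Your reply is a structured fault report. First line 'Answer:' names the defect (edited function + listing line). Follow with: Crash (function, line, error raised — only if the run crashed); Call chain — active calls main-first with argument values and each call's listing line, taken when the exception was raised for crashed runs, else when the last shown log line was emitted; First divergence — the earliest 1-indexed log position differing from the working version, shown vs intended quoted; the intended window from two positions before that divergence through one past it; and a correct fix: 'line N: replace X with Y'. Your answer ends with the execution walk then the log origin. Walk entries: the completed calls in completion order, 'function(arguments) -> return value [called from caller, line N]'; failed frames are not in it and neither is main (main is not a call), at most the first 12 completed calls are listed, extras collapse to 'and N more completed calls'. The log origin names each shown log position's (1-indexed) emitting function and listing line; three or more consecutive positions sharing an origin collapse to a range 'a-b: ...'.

Answer: the defect is in main at line 49.
Key fact: The log first diverges at position 10: the faulty run prints 'enter pack_ledger: left 3 right 8' where the working version prints 'enter pack_ledger: left 8 right 3'.
Call chain: main -> pack_ledger(3, 8) (called at line 49).
First divergence: at position 10 the run shows 'enter pack_ledger: left 3 right 8' where the working version logs 'enter pack_ledger: left 8 right 3'.
Intended log window:
  8: enter count_flags: left 4 right -23
  9: stage result 8
  10: enter pack_ledger: left 8 right 3
Execution walk:
  settle_round([6, 11, 4, 2, 10]) -> 4  [called from main, line 44]
  trim_outliers([6, 11, 4, 2, 10], 4) -> 27  [called from main, line 45]
  count_flags(4, -23) -> 8  [called from grade_run, line 32]
  grade_run(4, 27) -> 8  [called from main, line 47]
  pack_ledger(3, 8) -> 0  [called from main, line 49]
Origin of each log line:
  1 — main, line 43
  2 — settle_round, line 2
  3 — settle_round, line 7
  4 — trim_outliers, line 11
  5 — trim_outliers, line 16
  6 — main, line 46
  7 — grade_run, line 29
  8 — count_flags, line 20
  9 — main, line 48
  10 — pack_ledger, line 35
A correct fix: line 49: replace `pack_ledger(3, top)` with `pack_ledger(top, 3)`.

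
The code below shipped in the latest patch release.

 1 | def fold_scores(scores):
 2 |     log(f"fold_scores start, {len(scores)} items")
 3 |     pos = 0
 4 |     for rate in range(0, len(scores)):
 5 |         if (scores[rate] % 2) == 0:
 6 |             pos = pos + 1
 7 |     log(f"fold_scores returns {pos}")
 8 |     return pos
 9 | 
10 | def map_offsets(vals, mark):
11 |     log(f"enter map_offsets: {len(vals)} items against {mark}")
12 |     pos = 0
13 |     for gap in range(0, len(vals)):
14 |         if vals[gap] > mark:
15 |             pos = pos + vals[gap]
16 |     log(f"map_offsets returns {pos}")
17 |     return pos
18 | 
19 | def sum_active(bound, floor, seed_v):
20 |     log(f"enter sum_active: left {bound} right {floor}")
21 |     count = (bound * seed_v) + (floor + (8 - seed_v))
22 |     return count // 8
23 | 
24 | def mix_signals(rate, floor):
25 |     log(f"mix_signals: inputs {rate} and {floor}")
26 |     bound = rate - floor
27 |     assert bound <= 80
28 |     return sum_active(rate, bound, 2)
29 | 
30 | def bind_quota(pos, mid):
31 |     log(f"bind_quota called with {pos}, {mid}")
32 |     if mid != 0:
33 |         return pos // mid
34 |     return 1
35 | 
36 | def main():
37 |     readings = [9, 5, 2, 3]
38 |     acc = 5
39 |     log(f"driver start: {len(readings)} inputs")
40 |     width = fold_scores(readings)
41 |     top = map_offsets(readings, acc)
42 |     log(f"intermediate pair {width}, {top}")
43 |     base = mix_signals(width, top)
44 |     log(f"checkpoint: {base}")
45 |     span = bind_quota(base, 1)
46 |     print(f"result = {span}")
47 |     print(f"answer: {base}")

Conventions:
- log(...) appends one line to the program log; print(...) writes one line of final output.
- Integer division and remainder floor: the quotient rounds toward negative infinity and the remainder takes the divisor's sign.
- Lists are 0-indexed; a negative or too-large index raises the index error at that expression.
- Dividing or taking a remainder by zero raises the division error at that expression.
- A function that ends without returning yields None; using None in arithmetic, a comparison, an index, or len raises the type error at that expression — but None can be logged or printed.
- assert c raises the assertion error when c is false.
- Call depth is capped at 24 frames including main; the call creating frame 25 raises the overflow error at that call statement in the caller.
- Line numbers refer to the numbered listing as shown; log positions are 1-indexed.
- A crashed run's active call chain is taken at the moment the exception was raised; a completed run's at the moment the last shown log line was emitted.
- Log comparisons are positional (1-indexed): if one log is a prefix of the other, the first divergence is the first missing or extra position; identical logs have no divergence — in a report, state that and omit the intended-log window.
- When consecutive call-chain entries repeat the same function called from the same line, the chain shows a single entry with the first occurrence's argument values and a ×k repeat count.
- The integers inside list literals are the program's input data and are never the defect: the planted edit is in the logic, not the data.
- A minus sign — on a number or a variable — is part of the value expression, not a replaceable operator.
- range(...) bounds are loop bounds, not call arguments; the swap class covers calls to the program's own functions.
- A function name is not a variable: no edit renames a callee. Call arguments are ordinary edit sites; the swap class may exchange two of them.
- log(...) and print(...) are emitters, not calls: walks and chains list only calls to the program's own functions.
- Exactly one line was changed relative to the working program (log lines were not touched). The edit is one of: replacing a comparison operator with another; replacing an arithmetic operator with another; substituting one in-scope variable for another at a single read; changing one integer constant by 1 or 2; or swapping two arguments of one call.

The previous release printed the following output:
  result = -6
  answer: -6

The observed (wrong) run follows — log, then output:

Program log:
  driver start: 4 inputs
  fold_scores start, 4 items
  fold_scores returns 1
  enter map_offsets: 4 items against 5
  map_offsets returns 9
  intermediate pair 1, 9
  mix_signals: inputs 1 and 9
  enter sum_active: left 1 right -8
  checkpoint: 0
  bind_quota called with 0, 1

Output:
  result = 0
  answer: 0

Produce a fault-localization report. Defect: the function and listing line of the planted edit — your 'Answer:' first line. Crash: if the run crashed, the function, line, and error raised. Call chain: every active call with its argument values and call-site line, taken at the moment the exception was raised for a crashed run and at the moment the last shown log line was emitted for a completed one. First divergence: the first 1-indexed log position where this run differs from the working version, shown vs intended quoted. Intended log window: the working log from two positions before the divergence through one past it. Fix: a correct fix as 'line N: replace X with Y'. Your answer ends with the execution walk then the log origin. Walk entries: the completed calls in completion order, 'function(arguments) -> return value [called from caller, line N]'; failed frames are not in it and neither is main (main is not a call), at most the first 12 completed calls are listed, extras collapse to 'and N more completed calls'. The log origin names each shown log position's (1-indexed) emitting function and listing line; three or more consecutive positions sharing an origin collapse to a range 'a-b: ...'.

Answer: the defect is in sum_active at line 21.
Key fact: The log first diverges at position 9: the faulty run prints 'checkpoint: 0' where the working version prints 'checkpoint: -6'.
Call chain: main -> bind_quota(0, 1) (called at line 45).
First divergence: position 9 — shown 'checkpoint: 0', intended 'checkpoint: -6'.
Intended log window:
  7: mix_signals: inputs 1 and 9
  8: enter sum_active: left 1 right -8
  9: checkpoint: -6
  10: bind_quota called with -6, 1
Execution walk:
  fold_scores([9, 5, 2, 3]) -> 1  [called from main, line 40]
  map_offsets([9, 5, 2, 3], 5) -> 9  [called from main, line 41]
  sum_active(1, -8, 2) -> 0  [called from mix_signals, line 28]
  mix_signals(1, 9) -> 0  [called from main, line 43]
  bind_quota(0, 1) -> 0  [called from main, line 45]
Origin of each log line:
  1: from main, line 39
  2: from fold_scores, line 2
  3: from fold_scores, line 7
  4: from map_offsets, line 11
  5: from map_offsets, line 16
  6: from main, line 42
  7: from mix_signals, line 25
  8: from sum_active, line 20
  9: from main, line 44
  10: from bind_quota, line 31
A correct fix: line 21: replace `floor + (8 - seed_v)` with `floor * (8 - seed_v)`.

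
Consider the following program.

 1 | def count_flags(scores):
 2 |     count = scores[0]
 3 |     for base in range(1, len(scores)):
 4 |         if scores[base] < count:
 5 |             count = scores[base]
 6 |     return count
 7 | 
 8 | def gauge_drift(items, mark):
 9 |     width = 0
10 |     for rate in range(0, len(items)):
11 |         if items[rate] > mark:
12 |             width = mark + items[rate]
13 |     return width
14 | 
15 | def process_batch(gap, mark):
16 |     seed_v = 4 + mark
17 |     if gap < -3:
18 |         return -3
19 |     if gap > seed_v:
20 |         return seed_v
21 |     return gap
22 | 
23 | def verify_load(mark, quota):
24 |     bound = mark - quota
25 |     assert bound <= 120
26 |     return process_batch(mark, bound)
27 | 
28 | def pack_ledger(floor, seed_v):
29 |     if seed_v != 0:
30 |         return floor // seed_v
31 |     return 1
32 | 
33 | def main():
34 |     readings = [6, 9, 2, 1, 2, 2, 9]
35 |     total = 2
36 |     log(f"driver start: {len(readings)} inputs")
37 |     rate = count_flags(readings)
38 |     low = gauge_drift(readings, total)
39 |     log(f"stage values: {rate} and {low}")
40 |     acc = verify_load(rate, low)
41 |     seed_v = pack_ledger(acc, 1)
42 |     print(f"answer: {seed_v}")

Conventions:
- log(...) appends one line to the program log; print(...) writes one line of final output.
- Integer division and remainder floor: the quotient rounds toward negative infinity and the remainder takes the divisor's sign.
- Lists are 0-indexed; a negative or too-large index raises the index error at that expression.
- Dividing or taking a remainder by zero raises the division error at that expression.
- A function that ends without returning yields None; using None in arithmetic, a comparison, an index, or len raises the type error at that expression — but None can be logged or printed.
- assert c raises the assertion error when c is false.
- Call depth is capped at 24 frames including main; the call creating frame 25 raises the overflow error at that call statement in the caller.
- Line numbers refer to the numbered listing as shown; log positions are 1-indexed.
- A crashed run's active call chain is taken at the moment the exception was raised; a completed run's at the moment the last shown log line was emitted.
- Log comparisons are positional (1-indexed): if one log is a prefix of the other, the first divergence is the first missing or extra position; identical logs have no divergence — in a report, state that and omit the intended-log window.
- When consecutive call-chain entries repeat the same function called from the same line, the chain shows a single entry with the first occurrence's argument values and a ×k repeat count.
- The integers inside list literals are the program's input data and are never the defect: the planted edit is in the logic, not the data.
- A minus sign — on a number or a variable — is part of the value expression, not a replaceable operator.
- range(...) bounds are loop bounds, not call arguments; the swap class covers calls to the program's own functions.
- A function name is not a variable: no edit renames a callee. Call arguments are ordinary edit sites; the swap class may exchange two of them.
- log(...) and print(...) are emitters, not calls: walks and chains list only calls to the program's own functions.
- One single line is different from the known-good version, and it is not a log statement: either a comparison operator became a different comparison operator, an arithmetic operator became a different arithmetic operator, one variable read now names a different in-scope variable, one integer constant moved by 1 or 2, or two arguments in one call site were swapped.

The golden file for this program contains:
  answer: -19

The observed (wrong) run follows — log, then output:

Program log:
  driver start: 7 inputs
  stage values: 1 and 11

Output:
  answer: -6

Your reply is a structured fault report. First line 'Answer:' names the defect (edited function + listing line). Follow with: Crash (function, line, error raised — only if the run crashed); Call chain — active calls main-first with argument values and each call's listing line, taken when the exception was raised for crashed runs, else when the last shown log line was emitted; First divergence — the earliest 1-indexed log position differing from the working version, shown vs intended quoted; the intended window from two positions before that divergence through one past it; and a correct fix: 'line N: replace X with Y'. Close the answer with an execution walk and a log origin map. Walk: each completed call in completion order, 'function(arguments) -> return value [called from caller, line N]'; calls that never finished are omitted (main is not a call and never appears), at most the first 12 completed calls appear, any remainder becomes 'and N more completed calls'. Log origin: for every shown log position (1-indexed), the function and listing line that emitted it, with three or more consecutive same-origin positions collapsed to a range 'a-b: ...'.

Answer: the defect is in gauge_drift at line 12.
Key fact: The log first diverges at position 2: the faulty run prints 'stage values: 1 and 11' where the working version prints 'stage values: 1 and 24'.
Call chain: main.
First divergence: position 2 — the shown line 'stage values: 1 and 11' should read 'stage values: 1 and 24'.
Intended log window:
  1: driver start: 7 inputs
  2: stage values: 1 and 24
Execution walk:
  count_flags([6, 9, 2, 1, 2, 2, 9]) -> 1  [called from main, line 37]
  gauge_drift([6, 9, 2, 1, 2, 2, 9], 2) -> 11  [called from main, line 38]
  process_batch(1, -10) -> -6  [called from verify_load, line 26]
  verify_load(1, 11) -> -6  [called from main, line 40]
  pack_ledger(-6, 1) -> -6  [called from main, line 41]
Origin of each log line:
  1: logged in main at line 36
  2: logged in main at line 39
A correct fix: line 12: replace `mark` with `width`.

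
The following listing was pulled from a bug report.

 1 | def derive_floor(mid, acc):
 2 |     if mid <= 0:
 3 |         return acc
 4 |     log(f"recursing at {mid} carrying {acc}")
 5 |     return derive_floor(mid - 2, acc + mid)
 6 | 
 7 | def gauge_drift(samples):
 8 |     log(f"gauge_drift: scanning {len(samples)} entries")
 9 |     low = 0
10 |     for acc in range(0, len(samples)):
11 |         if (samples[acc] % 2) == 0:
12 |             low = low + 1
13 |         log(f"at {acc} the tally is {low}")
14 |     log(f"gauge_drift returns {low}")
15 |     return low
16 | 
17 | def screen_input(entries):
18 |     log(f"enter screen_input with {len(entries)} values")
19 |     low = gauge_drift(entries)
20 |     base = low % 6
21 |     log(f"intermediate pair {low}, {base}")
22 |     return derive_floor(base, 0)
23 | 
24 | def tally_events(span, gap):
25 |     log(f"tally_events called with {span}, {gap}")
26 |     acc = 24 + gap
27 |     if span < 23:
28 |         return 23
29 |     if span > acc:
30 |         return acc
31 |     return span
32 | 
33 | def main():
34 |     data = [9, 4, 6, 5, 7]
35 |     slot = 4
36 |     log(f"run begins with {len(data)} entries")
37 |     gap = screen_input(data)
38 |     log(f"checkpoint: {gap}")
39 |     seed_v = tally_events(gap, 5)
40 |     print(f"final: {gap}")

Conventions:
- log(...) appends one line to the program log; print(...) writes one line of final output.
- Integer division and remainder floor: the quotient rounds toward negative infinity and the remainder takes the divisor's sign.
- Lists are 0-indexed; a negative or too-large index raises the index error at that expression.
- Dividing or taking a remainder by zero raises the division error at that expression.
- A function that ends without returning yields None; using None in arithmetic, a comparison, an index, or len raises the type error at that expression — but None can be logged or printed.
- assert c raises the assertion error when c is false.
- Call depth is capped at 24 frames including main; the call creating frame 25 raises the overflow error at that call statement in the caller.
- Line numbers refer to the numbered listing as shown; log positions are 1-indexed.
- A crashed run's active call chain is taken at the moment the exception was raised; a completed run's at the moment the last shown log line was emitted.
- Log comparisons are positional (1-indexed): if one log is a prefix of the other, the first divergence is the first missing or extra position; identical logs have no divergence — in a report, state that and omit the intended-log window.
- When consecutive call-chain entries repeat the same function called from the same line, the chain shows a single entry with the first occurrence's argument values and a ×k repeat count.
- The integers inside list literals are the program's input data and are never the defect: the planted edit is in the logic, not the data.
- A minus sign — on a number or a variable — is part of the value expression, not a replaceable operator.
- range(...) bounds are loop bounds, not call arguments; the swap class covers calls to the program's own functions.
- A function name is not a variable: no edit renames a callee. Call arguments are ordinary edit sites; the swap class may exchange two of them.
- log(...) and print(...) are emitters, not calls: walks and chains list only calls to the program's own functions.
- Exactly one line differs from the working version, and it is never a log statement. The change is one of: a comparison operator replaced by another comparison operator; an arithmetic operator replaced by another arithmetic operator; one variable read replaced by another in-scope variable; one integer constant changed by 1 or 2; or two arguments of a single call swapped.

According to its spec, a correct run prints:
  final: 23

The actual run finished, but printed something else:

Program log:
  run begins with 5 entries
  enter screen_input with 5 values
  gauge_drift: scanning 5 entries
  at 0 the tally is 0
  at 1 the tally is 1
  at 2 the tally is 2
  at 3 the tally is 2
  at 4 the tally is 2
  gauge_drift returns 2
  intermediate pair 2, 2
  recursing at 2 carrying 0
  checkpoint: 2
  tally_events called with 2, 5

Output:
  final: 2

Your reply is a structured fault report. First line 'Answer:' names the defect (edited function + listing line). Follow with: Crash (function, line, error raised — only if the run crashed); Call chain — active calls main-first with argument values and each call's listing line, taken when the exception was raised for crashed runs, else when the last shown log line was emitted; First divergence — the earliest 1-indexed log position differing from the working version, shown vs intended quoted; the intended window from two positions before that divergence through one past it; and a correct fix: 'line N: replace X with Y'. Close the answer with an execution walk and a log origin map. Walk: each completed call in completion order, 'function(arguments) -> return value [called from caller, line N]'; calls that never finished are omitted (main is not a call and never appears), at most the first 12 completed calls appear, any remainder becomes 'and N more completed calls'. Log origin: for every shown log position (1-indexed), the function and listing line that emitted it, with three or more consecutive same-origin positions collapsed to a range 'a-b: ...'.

Answer: the defect is in main at line 40.
The tell: Nothing in the log betrays the bug — only the output does.
Call chain: main -> tally_events(2, 5) (called at line 39).
First divergence: there is none — every log position agrees.
Execution walk:
  gauge_drift([9, 4, 6, 5, 7]) -> 2  [called from screen_input, line 19]
  derive_floor(0, 2) -> 2  [called from derive_floor, line 5]
  derive_floor(2, 0) -> 2  [called from screen_input, line 22]
  screen_input([9, 4, 6, 5, 7]) -> 2  [called from main, line 37]
  tally_events(2, 5) -> 23  [called from main, line 39]
Log origin:
  1: logged in main at line 36
  2: logged in screen_input at line 18
  3: logged in gauge_drift at line 8
  4-8: logged in gauge_drift at line 13
  9: logged in gauge_drift at line 14
  10: logged in screen_input at line 21
  11: logged in derive_floor at line 4
  12: logged in main at line 38
  13: logged in tally_events at line 25
A correct fix: line 40: replace `gap` with `seed_v`.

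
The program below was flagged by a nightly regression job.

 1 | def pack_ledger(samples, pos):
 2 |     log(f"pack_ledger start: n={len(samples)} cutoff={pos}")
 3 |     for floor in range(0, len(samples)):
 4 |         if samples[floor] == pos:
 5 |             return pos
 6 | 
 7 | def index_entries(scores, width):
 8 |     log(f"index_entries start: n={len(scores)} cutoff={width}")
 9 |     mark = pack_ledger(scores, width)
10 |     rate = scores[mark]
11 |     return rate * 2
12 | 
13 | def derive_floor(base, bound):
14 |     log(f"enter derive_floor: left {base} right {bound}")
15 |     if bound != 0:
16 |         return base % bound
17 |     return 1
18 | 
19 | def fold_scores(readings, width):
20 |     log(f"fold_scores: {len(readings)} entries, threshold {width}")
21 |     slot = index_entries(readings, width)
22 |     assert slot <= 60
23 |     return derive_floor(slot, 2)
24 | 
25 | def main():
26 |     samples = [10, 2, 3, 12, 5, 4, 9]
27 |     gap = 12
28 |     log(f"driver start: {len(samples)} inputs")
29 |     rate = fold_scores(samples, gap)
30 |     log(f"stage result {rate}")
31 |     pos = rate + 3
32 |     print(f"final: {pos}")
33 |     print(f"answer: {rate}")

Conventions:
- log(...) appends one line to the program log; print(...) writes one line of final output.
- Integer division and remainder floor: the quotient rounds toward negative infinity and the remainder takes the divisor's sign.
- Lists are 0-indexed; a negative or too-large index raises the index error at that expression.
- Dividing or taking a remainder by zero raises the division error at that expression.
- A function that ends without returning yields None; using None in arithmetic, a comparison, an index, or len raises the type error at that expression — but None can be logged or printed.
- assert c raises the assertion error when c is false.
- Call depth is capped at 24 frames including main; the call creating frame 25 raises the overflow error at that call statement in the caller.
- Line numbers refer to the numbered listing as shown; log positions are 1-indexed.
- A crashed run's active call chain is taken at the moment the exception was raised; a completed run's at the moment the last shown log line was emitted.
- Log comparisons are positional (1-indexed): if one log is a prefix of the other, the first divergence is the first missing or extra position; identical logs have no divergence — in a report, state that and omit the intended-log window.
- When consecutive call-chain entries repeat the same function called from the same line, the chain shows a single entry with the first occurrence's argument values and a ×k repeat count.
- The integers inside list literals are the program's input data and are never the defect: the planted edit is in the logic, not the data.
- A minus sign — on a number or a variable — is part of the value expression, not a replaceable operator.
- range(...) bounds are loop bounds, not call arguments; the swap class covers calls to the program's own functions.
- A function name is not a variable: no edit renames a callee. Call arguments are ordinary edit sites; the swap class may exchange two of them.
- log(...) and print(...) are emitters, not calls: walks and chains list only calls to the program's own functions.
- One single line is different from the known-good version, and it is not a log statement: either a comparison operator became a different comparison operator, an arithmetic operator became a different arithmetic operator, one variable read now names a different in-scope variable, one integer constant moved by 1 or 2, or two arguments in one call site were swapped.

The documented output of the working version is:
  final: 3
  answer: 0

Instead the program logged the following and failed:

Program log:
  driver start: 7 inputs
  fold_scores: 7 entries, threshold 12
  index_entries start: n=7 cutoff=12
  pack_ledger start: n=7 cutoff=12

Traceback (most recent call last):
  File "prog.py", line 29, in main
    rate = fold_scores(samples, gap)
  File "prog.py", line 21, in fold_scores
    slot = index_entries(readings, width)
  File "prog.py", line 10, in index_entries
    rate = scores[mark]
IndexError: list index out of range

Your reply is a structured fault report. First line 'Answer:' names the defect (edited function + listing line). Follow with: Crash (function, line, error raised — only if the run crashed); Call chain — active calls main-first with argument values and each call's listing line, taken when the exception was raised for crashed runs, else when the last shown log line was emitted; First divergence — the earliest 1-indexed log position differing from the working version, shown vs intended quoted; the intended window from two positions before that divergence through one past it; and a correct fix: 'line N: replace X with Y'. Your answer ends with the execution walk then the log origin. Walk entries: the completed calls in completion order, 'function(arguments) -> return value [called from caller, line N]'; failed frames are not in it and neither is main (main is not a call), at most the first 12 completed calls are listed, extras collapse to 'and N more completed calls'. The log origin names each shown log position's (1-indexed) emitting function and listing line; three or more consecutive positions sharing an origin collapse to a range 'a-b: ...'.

Answer: the defect is in pack_ledger at line 5.
Key fact: The log ends early — 4 lines, where the working version next logs 'enter derive_floor: left 24 right 2'.
Crash: index_entries, line 10, IndexError.
Call chain: main -> fold_scores([10, 2, 3, 12, 5, 4, 9], 12) (called at line 29) -> index_entries([10, 2, 3, 12, 5, 4, 9], 12) (called at line 21).
First divergence: position 5 — after 4 matching lines the faulty run goes silent; intended next line 'enter derive_floor: left 24 right 2'.
Intended log window:
  3: index_entries start: n=7 cutoff=12
  4: pack_ledger start: n=7 cutoff=12
  5: enter derive_floor: left 24 right 2
  6: stage result 0
Execution walk:
  pack_ledger([10, 2, 3, 12, 5, 4, 9], 12) -> 12  [called from index_entries, line 9]
Log line origins:
  1: from main, line 28
  2: from fold_scores, line 20
  3: from index_entries, line 8
  4: from pack_ledger, line 2
A correct fix: line 5: replace `pos` with `floor`.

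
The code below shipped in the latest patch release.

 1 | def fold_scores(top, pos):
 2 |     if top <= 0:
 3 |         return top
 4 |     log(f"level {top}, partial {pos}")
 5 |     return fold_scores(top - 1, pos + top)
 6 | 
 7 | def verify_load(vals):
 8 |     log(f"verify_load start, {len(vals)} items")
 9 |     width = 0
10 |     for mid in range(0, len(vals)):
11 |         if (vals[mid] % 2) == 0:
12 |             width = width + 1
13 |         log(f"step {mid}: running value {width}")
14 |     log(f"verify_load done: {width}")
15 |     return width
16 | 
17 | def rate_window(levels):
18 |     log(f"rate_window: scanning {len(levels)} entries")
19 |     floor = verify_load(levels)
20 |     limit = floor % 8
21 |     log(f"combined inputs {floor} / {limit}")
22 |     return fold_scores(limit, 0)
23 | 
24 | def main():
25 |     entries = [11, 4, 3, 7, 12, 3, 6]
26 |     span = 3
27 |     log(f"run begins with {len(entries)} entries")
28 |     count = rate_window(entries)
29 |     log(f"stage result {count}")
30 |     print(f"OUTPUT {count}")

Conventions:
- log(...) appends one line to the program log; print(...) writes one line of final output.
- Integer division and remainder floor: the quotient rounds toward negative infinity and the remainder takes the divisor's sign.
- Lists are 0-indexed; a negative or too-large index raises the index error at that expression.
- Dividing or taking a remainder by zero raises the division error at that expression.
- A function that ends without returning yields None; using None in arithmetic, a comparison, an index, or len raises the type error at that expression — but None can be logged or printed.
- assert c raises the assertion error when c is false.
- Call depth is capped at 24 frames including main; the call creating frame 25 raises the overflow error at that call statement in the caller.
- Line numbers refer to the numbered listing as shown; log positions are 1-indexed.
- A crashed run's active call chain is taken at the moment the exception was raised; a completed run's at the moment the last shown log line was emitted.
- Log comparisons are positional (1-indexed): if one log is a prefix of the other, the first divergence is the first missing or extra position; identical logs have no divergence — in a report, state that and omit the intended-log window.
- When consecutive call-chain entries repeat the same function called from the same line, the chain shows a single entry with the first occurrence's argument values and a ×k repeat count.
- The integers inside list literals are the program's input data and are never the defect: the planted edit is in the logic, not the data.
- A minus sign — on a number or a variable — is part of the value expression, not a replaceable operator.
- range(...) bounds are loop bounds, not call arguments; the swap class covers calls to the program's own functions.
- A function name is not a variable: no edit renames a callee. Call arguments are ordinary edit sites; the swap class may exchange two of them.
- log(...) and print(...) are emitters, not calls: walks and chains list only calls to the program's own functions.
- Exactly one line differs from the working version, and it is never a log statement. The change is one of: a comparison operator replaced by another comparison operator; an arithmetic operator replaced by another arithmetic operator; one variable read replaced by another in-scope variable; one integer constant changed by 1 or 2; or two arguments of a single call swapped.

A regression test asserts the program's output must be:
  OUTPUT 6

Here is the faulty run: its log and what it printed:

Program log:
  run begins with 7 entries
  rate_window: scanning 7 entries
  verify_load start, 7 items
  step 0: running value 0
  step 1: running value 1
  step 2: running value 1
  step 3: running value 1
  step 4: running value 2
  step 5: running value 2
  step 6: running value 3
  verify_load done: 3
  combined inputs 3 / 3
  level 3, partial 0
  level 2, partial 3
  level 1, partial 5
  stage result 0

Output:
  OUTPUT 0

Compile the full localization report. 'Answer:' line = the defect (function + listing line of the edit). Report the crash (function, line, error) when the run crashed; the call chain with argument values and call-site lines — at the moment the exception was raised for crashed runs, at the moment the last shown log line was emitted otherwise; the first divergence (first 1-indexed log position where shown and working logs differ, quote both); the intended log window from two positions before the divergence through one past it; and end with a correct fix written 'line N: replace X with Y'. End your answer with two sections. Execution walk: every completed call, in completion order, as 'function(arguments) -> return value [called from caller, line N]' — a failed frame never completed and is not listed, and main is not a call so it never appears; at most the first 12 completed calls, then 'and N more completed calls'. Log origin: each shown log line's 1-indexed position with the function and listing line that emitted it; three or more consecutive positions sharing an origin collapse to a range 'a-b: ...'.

Answer: the defect is in fold_scores at line 3.
The tell: Position 16 is the first bad log line: 'stage result 0' should read 'stage result 6'.
Call chain: main.
First divergence: at position 16 the run shows 'stage result 0' where the working version logs 'stage result 6'.
Intended log window:
  14: level 2, partial 3
  15: level 1, partial 5
  16: stage result 6
Execution walk:
  verify_load([11, 4, 3, 7, 12, 3, 6]) -> 3  [called from rate_window, line 19]
  fold_scores(0, 6) -> 0  [called from fold_scores, line 5]
  fold_scores(1, 5) -> 0  [called from fold_scores, line 5]
  fold_scores(2, 3) -> 0  [called from fold_scores, line 5]
  fold_scores(3, 0) -> 0  [called from rate_window, line 22]
  rate_window([11, 4, 3, 7, 12, 3, 6]) -> 0  [called from main, line 28]
Log origins:
  1: emitted by main (line 27)
  2: emitted by rate_window (line 18)
  3: emitted by verify_load (line 8)
  4-10: emitted by verify_load (line 13)
  11: emitted by verify_load (line 14)
  12: emitted by rate_window (line 21)
  13-15: emitted by fold_scores (line 4)
  16: emitted by main (line 29)
A correct fix: line 3: replace `top` with `pos`.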